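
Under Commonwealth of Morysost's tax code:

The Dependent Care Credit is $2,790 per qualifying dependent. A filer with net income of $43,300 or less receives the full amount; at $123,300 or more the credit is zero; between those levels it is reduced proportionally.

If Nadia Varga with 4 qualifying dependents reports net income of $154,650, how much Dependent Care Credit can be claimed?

$0

Dependent Care Credit: base = 4 × $2,790 = $11,160. $154,650 is at or above $123,300, so the credit is $0.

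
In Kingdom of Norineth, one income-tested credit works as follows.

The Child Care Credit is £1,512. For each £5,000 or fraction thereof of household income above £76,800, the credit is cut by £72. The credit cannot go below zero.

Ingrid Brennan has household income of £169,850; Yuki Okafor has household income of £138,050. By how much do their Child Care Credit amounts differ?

£432

Ingrid (£169,850): Child Care Credit: income exceeds £76,800 by £93,050, which is 19 full-or-partial £5,000 increments; reduction = 19 × £72 = £1,368, leaving £144.
Yuki (£138,050): Child Care Credit: income exceeds £76,800 by £61,250, which is 13 full-or-partial £5,000 increments; reduction = 13 × £72 = £936, leaving £576.
Difference: |£144 − £576| = £432.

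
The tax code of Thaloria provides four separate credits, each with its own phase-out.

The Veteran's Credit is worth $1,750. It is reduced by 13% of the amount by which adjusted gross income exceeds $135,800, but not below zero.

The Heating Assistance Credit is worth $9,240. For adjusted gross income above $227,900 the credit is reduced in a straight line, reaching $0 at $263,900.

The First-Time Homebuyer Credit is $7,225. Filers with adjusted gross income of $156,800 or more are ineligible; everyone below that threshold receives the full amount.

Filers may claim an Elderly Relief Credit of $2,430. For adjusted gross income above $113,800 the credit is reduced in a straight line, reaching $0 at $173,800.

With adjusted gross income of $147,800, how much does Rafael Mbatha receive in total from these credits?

Veteran's Credit: 13% of the $12,000 excess over $135,800 is $1,560; credit = $1,750 − $1,560 = $190.
Heating Assistance Credit: $147,800 is at or below the $227,900 threshold, so the full $9,240 applies.
First-Time Homebuyer Credit: $147,800 is below the $156,800 cutoff, so the full $7,225 applies.
Elderly Relief Credit: $147,800 is $34,000 into a $60,000 phase-out range, leaving 26,000/60,000 of the credit: $2,430 × 26,000/60,000 = $1,053.
Total: $190 + $9,240 + $7,225 + $1,053 = $17,708.

$17,708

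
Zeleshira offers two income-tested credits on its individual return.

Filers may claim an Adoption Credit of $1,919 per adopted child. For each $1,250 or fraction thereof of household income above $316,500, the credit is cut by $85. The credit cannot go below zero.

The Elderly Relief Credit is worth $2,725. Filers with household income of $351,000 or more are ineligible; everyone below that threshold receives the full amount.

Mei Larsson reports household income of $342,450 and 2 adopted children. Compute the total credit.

Adoption Credit: base = 2 × $1,919 = $3,838. income exceeds $316,500 by $25,950, which is 21 full-or-partial $1,250 increments; reduction = 21 × $85 = $1,785, leaving $2,053.
Elderly Relief Credit: $342,450 is below the $351,000 cutoff, so the full $2,725 applies.
Total: $2,053 + $2,725 = $4,778.

$4,778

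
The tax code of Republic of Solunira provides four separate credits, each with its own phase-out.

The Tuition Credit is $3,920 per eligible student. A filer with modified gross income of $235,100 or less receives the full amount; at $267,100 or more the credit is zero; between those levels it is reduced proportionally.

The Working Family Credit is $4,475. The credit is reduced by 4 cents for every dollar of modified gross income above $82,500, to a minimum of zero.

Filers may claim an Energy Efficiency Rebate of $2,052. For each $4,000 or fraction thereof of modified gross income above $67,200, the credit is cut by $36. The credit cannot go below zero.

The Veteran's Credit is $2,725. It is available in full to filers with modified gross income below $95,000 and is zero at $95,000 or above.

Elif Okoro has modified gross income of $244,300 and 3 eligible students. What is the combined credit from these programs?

$8,811

Tuition Credit: base = 3 × $3,920 = $11,760. $244,300 is $9,200 into a $32,000 phase-out range, leaving 22,800/32,000 of the credit: $11,760 × 22,800/32,000 = $8,379.
Working Family Credit: 4% of the $161,800 excess over $82,500 is $6,472 ≥ base, so the credit is $0.
Energy Efficiency Rebate: income exceeds $67,200 by $177,100, which is 45 full-or-partial $4,000 increments; reduction = 45 × $36 = $1,620, leaving $432.
Veteran's Credit: $244,300 meets or exceeds the $95,000 cutoff, so the credit is $0.
Total: $8,379 + $0 + $432 + $0 = $8,811.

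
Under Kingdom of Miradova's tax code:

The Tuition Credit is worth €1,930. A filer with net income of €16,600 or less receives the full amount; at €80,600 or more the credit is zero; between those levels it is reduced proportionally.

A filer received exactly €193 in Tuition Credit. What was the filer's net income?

€193 is 193/1,930 of the full €1,930, so 1,737/1,930 of the €64,000 range has been used: income = €16,600 + €64,000 × 1,737/1,930 = €74,200.

€74,200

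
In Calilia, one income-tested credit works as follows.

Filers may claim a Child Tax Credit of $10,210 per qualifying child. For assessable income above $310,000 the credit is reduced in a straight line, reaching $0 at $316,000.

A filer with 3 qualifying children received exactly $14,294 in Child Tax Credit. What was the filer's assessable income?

$313,200

Full credit = 3 × $10,210 = $30,630.
$14,294 is 14,294/30,630 of the full $30,630, so 16,336/30,630 of the $6,000 range has been used: income = $310,000 + $6,000 × 16,336/30,630 = $313,200.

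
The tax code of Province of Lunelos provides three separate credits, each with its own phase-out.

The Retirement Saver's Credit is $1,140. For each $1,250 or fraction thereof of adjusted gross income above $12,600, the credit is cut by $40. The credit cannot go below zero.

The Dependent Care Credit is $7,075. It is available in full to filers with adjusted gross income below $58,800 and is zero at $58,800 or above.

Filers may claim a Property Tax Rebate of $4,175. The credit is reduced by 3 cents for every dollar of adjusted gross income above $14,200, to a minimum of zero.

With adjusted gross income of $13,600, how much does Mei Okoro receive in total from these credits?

$12,350

Retirement Saver's Credit: income exceeds $12,600 by $1,000, which is 1 full-or-partial $1,250 increment; reduction = 1 × $40 = $40, leaving $1,100.
Dependent Care Credit: $13,600 is below the $58,800 cutoff, so the full $7,075 applies.
Property Tax Rebate: $13,600 is at or below the $14,200 threshold, so the full $4,175 applies.
Total: $1,100 + $7,075 + $4,175 = $12,350.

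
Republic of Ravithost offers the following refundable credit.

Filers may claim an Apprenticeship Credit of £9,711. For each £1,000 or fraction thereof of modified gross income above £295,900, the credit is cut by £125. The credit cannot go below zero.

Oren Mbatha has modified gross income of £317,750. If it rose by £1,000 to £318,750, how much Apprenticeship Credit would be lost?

£125

At £317,750 — income exceeds £295,900 by £21,850, which is 22 full-or-partial £1,000 increments; reduction = 22 × £125 = £2,750, leaving £6,961.
At £318,750 — income exceeds £295,900 by £22,850, which is 23 full-or-partial £1,000 increments; reduction = 23 × £125 = £2,875, leaving £6,836.
Lost: £6,961 − £6,836 = £125.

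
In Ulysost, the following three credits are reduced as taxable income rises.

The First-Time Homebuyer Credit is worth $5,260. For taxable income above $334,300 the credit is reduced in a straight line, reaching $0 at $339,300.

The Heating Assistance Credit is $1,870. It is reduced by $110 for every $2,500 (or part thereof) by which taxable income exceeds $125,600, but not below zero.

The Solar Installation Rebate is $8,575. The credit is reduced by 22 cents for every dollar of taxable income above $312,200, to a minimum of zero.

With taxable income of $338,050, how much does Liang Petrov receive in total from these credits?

$4,203

First-Time Homebuyer Credit: $338,050 is $3,750 into a $5,000 phase-out range, leaving 1,250/5,000 of the credit: $5,260 × 1,250/5,000 = $1,315.
Heating Assistance Credit: income exceeds $125,600 by $212,450 → 85 increments × $110 = $9,350 ≥ base, so the credit is $0.
Solar Installation Rebate: 22% of the $25,850 excess over $312,200 is $5,687; credit = $8,575 − $5,687 = $2,888.
Total: $1,315 + $0 + $2,888 = $4,203.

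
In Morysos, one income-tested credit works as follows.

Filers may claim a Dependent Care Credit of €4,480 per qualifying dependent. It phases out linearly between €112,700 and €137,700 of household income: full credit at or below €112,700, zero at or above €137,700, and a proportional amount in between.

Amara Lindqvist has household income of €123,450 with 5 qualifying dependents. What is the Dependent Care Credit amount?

Dependent Care Credit: base = 5 × €4,480 = €22,400. €123,450 is €10,750 into a €25,000 phase-out range, leaving 14,250/25,000 of the credit: €22,400 × 14,250/25,000 = €12,768.

€12,768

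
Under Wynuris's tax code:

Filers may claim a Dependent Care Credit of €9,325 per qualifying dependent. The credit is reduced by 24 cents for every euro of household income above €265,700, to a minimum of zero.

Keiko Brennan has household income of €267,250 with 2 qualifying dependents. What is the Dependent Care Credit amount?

€18,278

Dependent Care Credit: base = 2 × €9,325 = €18,650. 24% of the €1,550 excess over €265,700 is €372; credit = €18,650 − €372 = €18,278.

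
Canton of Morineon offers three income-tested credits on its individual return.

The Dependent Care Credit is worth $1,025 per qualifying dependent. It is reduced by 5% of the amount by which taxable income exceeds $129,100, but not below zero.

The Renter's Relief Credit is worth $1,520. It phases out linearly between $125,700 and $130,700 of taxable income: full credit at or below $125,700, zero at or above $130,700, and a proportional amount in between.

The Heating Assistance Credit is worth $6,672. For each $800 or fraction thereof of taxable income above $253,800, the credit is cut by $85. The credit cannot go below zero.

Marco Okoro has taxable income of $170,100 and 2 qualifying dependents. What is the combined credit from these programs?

Dependent Care Credit: base = 2 × $1,025 = $2,050. 5% of the $41,000 excess over $129,100 is $2,050 ≥ base, so the credit is $0.
Renter's Relief Credit: $170,100 is at or above $130,700, so the credit is $0.
Heating Assistance Credit: $170,100 is at or below the $253,800 threshold, so the full $6,672 applies.
Total: $0 + $0 + $6,672 = $6,672.

$6,672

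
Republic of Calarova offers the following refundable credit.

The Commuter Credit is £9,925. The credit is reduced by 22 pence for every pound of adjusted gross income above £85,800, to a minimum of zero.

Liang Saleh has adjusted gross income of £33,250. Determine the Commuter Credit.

£9,925

Commuter Credit: £33,250 is at or below the £85,800 threshold, so the full £9,925 applies.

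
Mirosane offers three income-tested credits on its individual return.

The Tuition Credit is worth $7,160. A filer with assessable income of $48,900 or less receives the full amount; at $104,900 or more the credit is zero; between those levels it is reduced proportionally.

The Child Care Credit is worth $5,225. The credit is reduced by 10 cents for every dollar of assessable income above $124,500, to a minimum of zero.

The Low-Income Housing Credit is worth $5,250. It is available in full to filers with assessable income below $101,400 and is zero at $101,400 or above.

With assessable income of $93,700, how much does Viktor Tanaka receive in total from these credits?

$11,907

Tuition Credit: $93,700 is $44,800 into a $56,000 phase-out range, leaving 11,200/56,000 of the credit: $7,160 × 11,200/56,000 = $1,432.
Child Care Credit: $93,700 is at or below the $124,500 threshold, so the full $5,225 applies.
Low-Income Housing Credit: $93,700 is below the $101,400 cutoff, so the full $5,250 applies.
Total: $1,432 + $5,225 + $5,250 = $11,907.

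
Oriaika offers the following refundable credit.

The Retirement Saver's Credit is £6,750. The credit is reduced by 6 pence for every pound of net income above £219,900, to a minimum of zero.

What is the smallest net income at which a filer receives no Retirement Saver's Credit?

£332,400

The credit falls by 6% of each pound above £219,900, so it reaches zero when the excess is £6,750 / 6% = £112,500: income = £219,900 + £112,500 = £332,400.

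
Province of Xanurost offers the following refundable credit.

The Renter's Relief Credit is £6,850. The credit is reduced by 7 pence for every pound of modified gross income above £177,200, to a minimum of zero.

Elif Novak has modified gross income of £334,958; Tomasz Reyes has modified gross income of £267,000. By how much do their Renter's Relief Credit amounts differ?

Elif (£334,958): Renter's Relief Credit: 7% of the £157,758 excess over £177,200 is £11,043.06 ≥ base, so the credit is £0.
Tomasz (£267,000): Renter's Relief Credit: 7% of the £89,800 excess over £177,200 is £6,286; credit = £6,850 − £6,286 = £564.
Difference: |£0 − £564| = £564.

£564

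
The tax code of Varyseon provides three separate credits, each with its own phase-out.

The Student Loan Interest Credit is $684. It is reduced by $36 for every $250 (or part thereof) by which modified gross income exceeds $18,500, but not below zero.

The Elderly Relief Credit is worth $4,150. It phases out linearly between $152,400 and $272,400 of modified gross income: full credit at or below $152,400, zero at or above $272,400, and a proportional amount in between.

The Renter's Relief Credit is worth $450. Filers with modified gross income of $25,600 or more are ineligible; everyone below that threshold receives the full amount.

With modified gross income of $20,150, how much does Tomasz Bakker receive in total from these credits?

Student Loan Interest Credit: income exceeds $18,500 by $1,650, which is 7 full-or-partial $250 increments; reduction = 7 × $36 = $252, leaving $432.
Elderly Relief Credit: $20,150 is at or below the $152,400 threshold, so the full $4,150 applies.
Renter's Relief Credit: $20,150 is below the $25,600 cutoff, so the full $450 applies.
Total: $432 + $4,150 + $450 = $5,032.

$5,032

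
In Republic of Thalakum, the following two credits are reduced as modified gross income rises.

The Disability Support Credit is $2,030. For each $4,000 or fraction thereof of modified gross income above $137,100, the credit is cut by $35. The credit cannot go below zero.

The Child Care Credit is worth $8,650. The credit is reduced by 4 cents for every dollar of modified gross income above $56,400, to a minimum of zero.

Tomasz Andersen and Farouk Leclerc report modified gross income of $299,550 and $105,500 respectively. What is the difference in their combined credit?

$8,121

Tomasz ($299,550): Disability Support Credit: income exceeds $137,100 by $162,450, which is 41 full-or-partial $4,000 increments; reduction = 41 × $35 = $1,435, leaving $595. Child Care Credit: 4% of the $243,150 excess over $56,400 is $9,726 ≥ base, so the credit is $0. total $595 + $0 = $595
Farouk ($105,500): Disability Support Credit: $105,500 is at or below the $137,100 threshold, so the full $2,030 applies. Child Care Credit: 4% of the $49,100 excess over $56,400 is $1,964; credit = $8,650 − $1,964 = $6,686. total $2,030 + $6,686 = $8,716
Difference: |$595 − $8,716| = $8,121.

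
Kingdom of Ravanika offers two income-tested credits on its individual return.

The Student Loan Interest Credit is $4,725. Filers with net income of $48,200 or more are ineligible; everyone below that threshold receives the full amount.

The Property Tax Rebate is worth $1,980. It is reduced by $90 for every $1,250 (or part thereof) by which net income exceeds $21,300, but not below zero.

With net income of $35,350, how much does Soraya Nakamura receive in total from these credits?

Student Loan Interest Credit: $35,350 is below the $48,200 cutoff, so the full $4,725 applies.
Property Tax Rebate: income exceeds $21,300 by $14,050, which is 12 full-or-partial $1,250 increments; reduction = 12 × $90 = $1,080, leaving $900.
Total: $4,725 + $900 = $5,625.

$5,625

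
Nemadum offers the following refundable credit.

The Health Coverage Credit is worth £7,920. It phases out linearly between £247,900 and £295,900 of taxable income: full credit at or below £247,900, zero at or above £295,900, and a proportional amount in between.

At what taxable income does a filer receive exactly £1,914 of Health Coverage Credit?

£284,300

£1,914 is 1,914/7,920 of the full £7,920, so 6,006/7,920 of the £48,000 range has been used: income = £247,900 + £48,000 × 6,006/7,920 = £284,300.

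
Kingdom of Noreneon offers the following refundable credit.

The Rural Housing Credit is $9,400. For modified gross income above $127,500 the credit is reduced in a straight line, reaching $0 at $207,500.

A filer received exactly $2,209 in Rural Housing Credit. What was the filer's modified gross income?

$2,209 is 2,209/9,400 of the full $9,400, so 7,191/9,400 of the $80,000 range has been used: income = $127,500 + $80,000 × 7,191/9,400 = $188,700.

$188,700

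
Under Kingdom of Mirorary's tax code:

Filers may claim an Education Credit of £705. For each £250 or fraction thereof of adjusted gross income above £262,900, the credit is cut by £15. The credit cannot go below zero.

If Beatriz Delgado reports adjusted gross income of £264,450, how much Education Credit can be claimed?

Education Credit: income exceeds £262,900 by £1,550, which is 7 full-or-partial £250 increments; reduction = 7 × £15 = £105, leaving £600.

£600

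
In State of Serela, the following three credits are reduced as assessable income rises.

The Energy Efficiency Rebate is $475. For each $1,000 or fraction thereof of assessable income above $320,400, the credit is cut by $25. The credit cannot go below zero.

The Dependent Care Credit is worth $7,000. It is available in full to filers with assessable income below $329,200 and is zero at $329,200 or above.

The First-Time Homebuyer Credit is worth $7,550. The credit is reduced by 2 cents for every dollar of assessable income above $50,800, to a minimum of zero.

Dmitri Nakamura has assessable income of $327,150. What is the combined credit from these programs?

$9,323

Energy Efficiency Rebate: income exceeds $320,400 by $6,750, which is 7 full-or-partial $1,000 increments; reduction = 7 × $25 = $175, leaving $300.
Dependent Care Credit: $327,150 is below the $329,200 cutoff, so the full $7,000 applies.
First-Time Homebuyer Credit: 2% of the $276,350 excess over $50,800 is $5,527; credit = $7,550 − $5,527 = $2,023.
Total: $300 + $7,000 + $2,023 = $9,323.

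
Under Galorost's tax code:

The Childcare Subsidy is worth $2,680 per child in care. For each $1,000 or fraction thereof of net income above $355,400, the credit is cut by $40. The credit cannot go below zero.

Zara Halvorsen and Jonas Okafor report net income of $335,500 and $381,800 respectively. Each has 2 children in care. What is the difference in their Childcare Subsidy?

Zara ($335,500): Childcare Subsidy: base = 2 × $2,680 = $5,360. $335,500 is at or below the $355,400 threshold, so the full $5,360 applies.
Jonas ($381,800): Childcare Subsidy: base = 2 × $2,680 = $5,360. income exceeds $355,400 by $26,400, which is 27 full-or-partial $1,000 increments; reduction = 27 × $40 = $1,080, leaving $4,280.
Difference: |$5,360 − $4,280| = $1,080.

$1,080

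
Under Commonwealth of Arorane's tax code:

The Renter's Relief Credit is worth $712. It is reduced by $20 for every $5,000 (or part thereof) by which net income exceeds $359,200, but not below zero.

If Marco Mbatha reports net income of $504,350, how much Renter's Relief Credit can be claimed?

Renter's Relief Credit: income exceeds $359,200 by $145,150, which is 30 full-or-partial $5,000 increments; reduction = 30 × $20 = $600, leaving $112.

$112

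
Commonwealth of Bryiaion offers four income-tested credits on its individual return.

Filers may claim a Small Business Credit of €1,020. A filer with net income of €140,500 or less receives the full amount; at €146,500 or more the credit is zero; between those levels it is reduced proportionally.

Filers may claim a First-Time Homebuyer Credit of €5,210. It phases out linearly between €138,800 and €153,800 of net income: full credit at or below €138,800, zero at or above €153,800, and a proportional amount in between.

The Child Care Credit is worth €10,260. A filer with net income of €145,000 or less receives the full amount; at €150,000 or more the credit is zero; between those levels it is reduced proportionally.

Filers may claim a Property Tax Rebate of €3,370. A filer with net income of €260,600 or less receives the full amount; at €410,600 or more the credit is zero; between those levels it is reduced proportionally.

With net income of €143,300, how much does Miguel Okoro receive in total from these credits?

Small Business Credit: €143,300 is €2,800 into a €6,000 phase-out range, leaving 3,200/6,000 of the credit: €1,020 × 3,200/6,000 = €544.
First-Time Homebuyer Credit: €143,300 is €4,500 into a €15,000 phase-out range, leaving 10,500/15,000 of the credit: €5,210 × 10,500/15,000 = €3,647.
Child Care Credit: €143,300 is at or below the €145,000 threshold, so the full €10,260 applies.
Property Tax Rebate: €143,300 is at or below the €260,600 threshold, so the full €3,370 applies.
Total: €544 + €3,647 + €10,260 + €3,370 = €17,821.

€17,821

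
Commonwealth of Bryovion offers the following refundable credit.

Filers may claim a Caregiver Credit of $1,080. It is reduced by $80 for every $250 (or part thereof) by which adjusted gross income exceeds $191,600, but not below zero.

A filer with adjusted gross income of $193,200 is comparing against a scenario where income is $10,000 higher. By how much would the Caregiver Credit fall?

At $193,200 — income exceeds $191,600 by $1,600, which is 7 full-or-partial $250 increments; reduction = 7 × $80 = $560, leaving $520.
At $203,200 — income exceeds $191,600 by $11,600 → 47 increments × $80 = $3,760 ≥ base, so the credit is $0.
Lost: $520 − $0 = $520.

$520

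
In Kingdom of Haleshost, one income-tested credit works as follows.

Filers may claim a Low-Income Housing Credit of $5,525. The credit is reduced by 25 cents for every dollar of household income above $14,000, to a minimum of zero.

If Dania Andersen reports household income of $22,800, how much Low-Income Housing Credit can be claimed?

Low-Income Housing Credit: 25% of the $8,800 excess over $14,000 is $2,200; credit = $5,525 − $2,200 = $3,325.

$3,325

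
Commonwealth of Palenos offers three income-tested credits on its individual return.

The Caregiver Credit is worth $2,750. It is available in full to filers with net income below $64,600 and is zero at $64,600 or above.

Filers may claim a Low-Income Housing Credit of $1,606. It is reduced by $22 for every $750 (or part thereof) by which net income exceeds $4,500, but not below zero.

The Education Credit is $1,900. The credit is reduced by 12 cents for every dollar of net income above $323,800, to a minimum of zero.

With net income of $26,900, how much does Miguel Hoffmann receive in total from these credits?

Caregiver Credit: $26,900 is below the $64,600 cutoff, so the full $2,750 applies.
Low-Income Housing Credit: income exceeds $4,500 by $22,400, which is 30 full-or-partial $750 increments; reduction = 30 × $22 = $660, leaving $946.
Education Credit: $26,900 is at or below the $323,800 threshold, so the full $1,900 applies.
Total: $2,750 + $946 + $1,900 = $5,596.

$5,596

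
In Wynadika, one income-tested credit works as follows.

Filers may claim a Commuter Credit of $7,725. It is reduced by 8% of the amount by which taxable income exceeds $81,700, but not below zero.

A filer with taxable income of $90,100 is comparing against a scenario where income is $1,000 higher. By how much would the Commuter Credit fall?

At $90,100 — 8% of the $8,400 excess over $81,700 is $672; credit = $7,725 − $672 = $7,053.
At $91,100 — 8% of the $9,400 excess over $81,700 is $752; credit = $7,725 − $752 = $6,973.
Lost: $7,053 − $6,973 = $80.

$80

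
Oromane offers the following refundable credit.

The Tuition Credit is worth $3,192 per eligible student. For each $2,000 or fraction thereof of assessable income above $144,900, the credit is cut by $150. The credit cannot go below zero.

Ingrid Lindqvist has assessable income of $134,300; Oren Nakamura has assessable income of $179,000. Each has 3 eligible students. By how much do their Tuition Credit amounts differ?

Ingrid ($134,300): Tuition Credit: base = 3 × $3,192 = $9,576. $134,300 is at or below the $144,900 threshold, so the full $9,576 applies.
Oren ($179,000): Tuition Credit: base = 3 × $3,192 = $9,576. income exceeds $144,900 by $34,100, which is 18 full-or-partial $2,000 increments; reduction = 18 × $150 = $2,700, leaving $6,876.
Difference: |$9,576 − $6,876| = $2,700.

$2,700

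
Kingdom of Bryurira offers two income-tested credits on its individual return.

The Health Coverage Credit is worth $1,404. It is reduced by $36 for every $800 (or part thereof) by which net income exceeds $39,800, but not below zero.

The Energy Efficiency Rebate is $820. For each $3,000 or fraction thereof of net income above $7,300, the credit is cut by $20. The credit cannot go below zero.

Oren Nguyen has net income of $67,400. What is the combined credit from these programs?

Health Coverage Credit: income exceeds $39,800 by $27,600, which is 35 full-or-partial $800 increments; reduction = 35 × $36 = $1,260, leaving $144.
Energy Efficiency Rebate: income exceeds $7,300 by $60,100, which is 21 full-or-partial $3,000 increments; reduction = 21 × $20 = $420, leaving $400.
Total: $144 + $400 = $544.

$544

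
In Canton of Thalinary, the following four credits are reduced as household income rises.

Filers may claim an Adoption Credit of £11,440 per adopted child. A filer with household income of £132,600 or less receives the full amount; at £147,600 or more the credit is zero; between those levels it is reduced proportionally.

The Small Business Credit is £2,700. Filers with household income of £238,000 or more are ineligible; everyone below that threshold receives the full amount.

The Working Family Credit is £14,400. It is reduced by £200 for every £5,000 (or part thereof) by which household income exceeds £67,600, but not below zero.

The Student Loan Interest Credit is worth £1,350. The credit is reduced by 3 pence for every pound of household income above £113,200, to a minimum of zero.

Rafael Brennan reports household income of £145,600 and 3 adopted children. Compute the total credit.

Adoption Credit: base = 3 × £11,440 = £34,320. £145,600 is £13,000 into a £15,000 phase-out range, leaving 2,000/15,000 of the credit: £34,320 × 2,000/15,000 = £4,576.
Small Business Credit: £145,600 is below the £238,000 cutoff, so the full £2,700 applies.
Working Family Credit: income exceeds £67,600 by £78,000, which is 16 full-or-partial £5,000 increments; reduction = 16 × £200 = £3,200, leaving £11,200.
Student Loan Interest Credit: 3% of the £32,400 excess over £113,200 is £972; credit = £1,350 − £972 = £378.
Total: £4,576 + £2,700 + £11,200 + £378 = £18,854.

£18,854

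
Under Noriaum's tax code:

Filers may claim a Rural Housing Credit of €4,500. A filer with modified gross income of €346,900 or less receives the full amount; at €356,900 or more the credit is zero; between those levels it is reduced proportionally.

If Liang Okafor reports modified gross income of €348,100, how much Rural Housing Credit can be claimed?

€3,960

Rural Housing Credit: €348,100 is €1,200 into a €10,000 phase-out range, leaving 8,800/10,000 of the credit: €4,500 × 8,800/10,000 = €3,960.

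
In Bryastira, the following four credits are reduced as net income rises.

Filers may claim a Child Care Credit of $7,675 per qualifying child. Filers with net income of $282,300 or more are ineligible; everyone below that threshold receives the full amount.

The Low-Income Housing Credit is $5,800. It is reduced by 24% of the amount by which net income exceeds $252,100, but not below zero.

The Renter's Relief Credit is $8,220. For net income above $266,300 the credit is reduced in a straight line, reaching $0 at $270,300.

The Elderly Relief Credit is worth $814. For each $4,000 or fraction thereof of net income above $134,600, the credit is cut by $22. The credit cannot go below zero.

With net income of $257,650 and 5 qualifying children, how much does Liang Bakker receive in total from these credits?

$51,195

Child Care Credit: base = 5 × $7,675 = $38,375. $257,650 is below the $282,300 cutoff, so the full $38,375 applies.
Low-Income Housing Credit: 24% of the $5,550 excess over $252,100 is $1,332; credit = $5,800 − $1,332 = $4,468.
Renter's Relief Credit: $257,650 is at or below the $266,300 threshold, so the full $8,220 applies.
Elderly Relief Credit: income exceeds $134,600 by $123,050, which is 31 full-or-partial $4,000 increments; reduction = 31 × $22 = $682, leaving $132.
Total: $38,375 + $4,468 + $8,220 + $132 = $51,195.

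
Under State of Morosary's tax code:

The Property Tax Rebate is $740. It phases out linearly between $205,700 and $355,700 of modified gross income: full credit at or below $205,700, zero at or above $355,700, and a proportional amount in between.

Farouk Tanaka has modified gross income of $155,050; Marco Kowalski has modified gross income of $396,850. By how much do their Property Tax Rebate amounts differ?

$740

Farouk ($155,050): Property Tax Rebate: $155,050 is at or below the $205,700 threshold, so the full $740 applies.
Marco ($396,850): Property Tax Rebate: $396,850 is at or above $355,700, so the credit is $0.
Difference: |$740 − $0| = $740.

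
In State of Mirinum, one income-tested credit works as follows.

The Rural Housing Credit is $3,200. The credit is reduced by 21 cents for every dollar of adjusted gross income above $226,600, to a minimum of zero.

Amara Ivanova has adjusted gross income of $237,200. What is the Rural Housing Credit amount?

Rural Housing Credit: 21% of the $10,600 excess over $226,600 is $2,226; credit = $3,200 − $2,226 = $974.

$974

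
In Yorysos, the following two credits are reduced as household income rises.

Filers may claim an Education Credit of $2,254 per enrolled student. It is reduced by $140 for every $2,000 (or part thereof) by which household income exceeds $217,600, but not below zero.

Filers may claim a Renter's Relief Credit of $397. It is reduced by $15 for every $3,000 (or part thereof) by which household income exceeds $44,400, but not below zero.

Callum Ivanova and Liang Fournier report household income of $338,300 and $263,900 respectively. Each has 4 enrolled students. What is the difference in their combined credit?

$5,180

Callum ($338,300): Education Credit: base = 4 × $2,254 = $9,016. income exceeds $217,600 by $120,700, which is 61 full-or-partial $2,000 increments; reduction = 61 × $140 = $8,540, leaving $476. Renter's Relief Credit: income exceeds $44,400 by $293,900 → 98 increments × $15 = $1,470 ≥ base, so the credit is $0. total $476 + $0 = $476
Liang ($263,900): Education Credit: base = 4 × $2,254 = $9,016. income exceeds $217,600 by $46,300, which is 24 full-or-partial $2,000 increments; reduction = 24 × $140 = $3,360, leaving $5,656. Renter's Relief Credit: income exceeds $44,400 by $219,500 → 74 increments × $15 = $1,110 ≥ base, so the credit is $0. total $5,656 + $0 = $5,656
Difference: |$476 − $5,656| = $5,180.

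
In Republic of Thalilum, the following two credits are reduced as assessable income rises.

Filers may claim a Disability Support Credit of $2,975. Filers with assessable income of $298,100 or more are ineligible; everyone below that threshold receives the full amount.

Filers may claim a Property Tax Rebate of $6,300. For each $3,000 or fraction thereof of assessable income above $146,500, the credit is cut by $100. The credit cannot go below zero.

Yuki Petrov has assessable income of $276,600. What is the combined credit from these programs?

Disability Support Credit: $276,600 is below the $298,100 cutoff, so the full $2,975 applies.
Property Tax Rebate: income exceeds $146,500 by $130,100, which is 44 full-or-partial $3,000 increments; reduction = 44 × $100 = $4,400, leaving $1,900.
Total: $2,975 + $1,900 = $4,875.

$4,875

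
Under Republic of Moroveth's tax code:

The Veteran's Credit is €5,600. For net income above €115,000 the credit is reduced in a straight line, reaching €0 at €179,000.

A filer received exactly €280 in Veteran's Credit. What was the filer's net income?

€280 is 280/5,600 of the full €5,600, so 5,320/5,600 of the €64,000 range has been used: income = €115,000 + €64,000 × 5,320/5,600 = €175,800.

€175,800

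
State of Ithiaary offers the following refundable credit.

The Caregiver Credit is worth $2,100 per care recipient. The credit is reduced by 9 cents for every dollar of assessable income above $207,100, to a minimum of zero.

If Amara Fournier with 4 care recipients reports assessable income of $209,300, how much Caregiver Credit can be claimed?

$8,202

Caregiver Credit: base = 4 × $2,100 = $8,400. 9% of the $2,200 excess over $207,100 is $198; credit = $8,400 − $198 = $8,202.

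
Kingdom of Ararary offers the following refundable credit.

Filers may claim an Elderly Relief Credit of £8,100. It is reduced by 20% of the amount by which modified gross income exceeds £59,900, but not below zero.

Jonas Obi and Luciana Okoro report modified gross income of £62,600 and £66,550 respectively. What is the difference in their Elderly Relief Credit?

Jonas (£62,600): Elderly Relief Credit: 20% of the £2,700 excess over £59,900 is £540; credit = £8,100 − £540 = £7,560.
Luciana (£66,550): Elderly Relief Credit: 20% of the £6,650 excess over £59,900 is £1,330; credit = £8,100 − £1,330 = £6,770.
Difference: |£7,560 − £6,770| = £790.

£790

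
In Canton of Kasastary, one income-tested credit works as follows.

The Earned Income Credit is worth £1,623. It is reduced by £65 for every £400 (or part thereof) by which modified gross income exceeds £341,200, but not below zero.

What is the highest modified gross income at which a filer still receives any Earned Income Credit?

After 24 increments the reduction is 24 × £65 = £1,560, leaving £63; one more increment wipes it out. Increment 24 ends at excess 24 × £400 = £9,600, so the highest qualifying income is £341,200 + £9,600 = £350,800.

£350,800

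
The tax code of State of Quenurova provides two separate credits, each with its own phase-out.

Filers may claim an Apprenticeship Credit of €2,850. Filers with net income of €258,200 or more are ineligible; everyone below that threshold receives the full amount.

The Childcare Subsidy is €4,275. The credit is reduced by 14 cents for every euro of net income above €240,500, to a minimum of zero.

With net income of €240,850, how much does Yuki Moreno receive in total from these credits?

€7,076

Apprenticeship Credit: €240,850 is below the €258,200 cutoff, so the full €2,850 applies.
Childcare Subsidy: 14% of the €350 excess over €240,500 is €49; credit = €4,275 − €49 = €4,226.
Total: €2,850 + €4,226 = €7,076.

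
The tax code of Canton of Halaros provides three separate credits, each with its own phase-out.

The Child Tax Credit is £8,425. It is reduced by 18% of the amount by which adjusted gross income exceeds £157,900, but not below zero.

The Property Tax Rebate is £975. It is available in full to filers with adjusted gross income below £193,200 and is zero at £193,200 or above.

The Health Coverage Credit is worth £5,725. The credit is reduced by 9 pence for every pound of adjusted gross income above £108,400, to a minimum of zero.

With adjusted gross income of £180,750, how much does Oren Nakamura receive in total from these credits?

Child Tax Credit: 18% of the £22,850 excess over £157,900 is £4,113; credit = £8,425 − £4,113 = £4,312.
Property Tax Rebate: £180,750 is below the £193,200 cutoff, so the full £975 applies.
Health Coverage Credit: 9% of the £72,350 excess over £108,400 is £6,511.50 ≥ base, so the credit is £0.
Total: £4,312 + £975 + £0 = £5,287.

£5,287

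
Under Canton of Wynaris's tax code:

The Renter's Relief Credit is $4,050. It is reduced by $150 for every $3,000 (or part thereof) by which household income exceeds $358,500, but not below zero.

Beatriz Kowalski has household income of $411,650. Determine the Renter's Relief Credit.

Renter's Relief Credit: income exceeds $358,500 by $53,150, which is 18 full-or-partial $3,000 increments; reduction = 18 × $150 = $2,700, leaving $1,350.

$1,350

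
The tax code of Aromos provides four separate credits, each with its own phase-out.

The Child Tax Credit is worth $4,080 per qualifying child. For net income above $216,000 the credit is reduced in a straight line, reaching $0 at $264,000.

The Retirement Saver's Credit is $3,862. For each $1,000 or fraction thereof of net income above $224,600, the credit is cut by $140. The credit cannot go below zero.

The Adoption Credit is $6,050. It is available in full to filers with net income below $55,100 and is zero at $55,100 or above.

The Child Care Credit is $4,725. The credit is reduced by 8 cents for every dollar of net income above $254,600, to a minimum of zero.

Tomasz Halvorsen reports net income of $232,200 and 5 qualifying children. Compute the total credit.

$20,982

Child Tax Credit: base = 5 × $4,080 = $20,400. $232,200 is $16,200 into a $48,000 phase-out range, leaving 31,800/48,000 of the credit: $20,400 × 31,800/48,000 = $13,515.
Retirement Saver's Credit: income exceeds $224,600 by $7,600, which is 8 full-or-partial $1,000 increments; reduction = 8 × $140 = $1,120, leaving $2,742.
Adoption Credit: $232,200 meets or exceeds the $55,100 cutoff, so the credit is $0.
Child Care Credit: $232,200 is at or below the $254,600 threshold, so the full $4,725 applies.
Total: $13,515 + $2,742 + $0 + $4,725 = $20,982.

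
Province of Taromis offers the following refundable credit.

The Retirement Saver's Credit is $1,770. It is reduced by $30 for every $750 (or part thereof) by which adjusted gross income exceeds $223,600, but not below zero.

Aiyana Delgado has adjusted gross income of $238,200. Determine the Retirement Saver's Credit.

Retirement Saver's Credit: income exceeds $223,600 by $14,600, which is 20 full-or-partial $750 increments; reduction = 20 × $30 = $600, leaving $1,170.

$1,170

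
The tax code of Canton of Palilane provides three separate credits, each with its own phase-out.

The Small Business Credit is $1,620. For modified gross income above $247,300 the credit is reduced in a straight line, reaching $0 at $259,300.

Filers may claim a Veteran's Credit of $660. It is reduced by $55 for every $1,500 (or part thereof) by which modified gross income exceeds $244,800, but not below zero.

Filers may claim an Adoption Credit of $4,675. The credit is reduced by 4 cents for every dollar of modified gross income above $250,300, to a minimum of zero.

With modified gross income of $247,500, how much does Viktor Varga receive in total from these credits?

$6,818

Small Business Credit: $247,500 is $200 into a $12,000 phase-out range, leaving 11,800/12,000 of the credit: $1,620 × 11,800/12,000 = $1,593.
Veteran's Credit: income exceeds $244,800 by $2,700, which is 2 full-or-partial $1,500 increments; reduction = 2 × $55 = $110, leaving $550.
Adoption Credit: $247,500 is at or below the $250,300 threshold, so the full $4,675 applies.
Total: $1,593 + $550 + $4,675 = $6,818.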